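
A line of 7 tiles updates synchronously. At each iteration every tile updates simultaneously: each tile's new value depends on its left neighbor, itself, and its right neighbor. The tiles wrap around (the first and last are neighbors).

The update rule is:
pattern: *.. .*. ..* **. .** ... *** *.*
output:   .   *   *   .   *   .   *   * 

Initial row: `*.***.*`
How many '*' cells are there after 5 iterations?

5

.***.**
***.**.
**.**.*
*.**.**
.**.***
count of *: 5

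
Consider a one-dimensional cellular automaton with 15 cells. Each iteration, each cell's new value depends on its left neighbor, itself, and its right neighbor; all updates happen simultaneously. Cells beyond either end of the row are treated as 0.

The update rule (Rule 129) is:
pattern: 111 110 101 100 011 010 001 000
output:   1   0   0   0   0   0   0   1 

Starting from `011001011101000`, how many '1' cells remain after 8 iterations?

9

000000001000011
111111100011000
011111001000011
001110000011000
100100111000011
000000010011000
111111000000011
011110011111000
count of 1: 9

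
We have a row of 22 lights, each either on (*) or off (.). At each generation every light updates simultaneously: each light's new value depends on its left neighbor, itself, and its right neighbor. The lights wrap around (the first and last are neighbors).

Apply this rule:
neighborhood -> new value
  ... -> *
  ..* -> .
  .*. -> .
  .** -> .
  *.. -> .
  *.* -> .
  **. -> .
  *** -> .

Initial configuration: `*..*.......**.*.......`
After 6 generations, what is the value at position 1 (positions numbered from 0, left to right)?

generation 1: .....*****......*****.
generation 2: ****.......****.......
generation 3: .....*****......*****.  (repeats generation 1; period 2)
generation 6: ****.......****.......
position 1 holds *

*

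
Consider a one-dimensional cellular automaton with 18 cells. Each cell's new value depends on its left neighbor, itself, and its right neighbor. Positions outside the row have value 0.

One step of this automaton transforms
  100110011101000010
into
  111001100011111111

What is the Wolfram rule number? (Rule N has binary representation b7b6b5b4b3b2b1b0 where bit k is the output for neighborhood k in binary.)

55

position 8: 111 → 0  (bit 7 = 0)
position 4: 110 → 0  (bit 6 = 0)
position 10: 101 → 1  (bit 5 = 1)
position 1: 100 → 1  (bit 4 = 1)
position 3: 011 → 0  (bit 3 = 0)
position 0: 010 → 1  (bit 2 = 1)
position 2: 001 → 1  (bit 1 = 1)
position 13: 000 → 1  (bit 0 = 1)
bits b7..b0 = 00110111 = 55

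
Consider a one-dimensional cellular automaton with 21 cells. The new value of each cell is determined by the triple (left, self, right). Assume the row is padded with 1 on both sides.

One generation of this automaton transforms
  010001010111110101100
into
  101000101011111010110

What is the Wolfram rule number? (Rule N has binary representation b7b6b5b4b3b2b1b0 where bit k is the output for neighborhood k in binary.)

240

position 10: 111 → 1  (bit 7 = 1)
position 13: 110 → 1  (bit 6 = 1)
position 0: 101 → 1  (bit 5 = 1)
position 2: 100 → 1  (bit 4 = 1)
position 9: 011 → 0  (bit 3 = 0)
position 1: 010 → 0  (bit 2 = 0)
position 4: 001 → 0  (bit 1 = 0)
position 3: 000 → 0  (bit 0 = 0)
bits b7..b0 = 11110000 = 240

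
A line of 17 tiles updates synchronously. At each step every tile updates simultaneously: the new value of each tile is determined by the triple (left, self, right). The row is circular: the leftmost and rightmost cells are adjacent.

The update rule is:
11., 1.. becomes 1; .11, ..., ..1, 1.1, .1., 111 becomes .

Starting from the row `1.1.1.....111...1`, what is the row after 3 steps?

step 1: 1....1......11...
step 2: .1....1......11..
step 3: ..1....1......11.

..1....1......11.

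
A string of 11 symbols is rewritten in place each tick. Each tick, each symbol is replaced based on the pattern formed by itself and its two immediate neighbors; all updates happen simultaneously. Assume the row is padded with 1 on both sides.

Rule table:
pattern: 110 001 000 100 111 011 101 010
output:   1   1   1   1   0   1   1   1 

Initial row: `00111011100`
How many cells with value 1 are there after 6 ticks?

11101110111
00111011100  (repeats tick 0; period 2)
tick 6: 00111011100
count of 1: 6

6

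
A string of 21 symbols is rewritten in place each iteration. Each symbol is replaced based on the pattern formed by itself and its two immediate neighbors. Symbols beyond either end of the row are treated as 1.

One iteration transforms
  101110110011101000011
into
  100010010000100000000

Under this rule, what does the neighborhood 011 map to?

At position 2 the neighborhood is 011; the next row has 0 there.

0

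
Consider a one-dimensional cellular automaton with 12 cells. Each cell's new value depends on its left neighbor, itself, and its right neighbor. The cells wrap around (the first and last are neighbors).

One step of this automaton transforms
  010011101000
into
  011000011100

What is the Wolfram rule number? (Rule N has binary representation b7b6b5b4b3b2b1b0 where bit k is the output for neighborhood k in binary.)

52

position 5: 111 → 0  (bit 7 = 0)
position 6: 110 → 0  (bit 6 = 0)
position 7: 101 → 1  (bit 5 = 1)
position 2: 100 → 1  (bit 4 = 1)
position 4: 011 → 0  (bit 3 = 0)
position 1: 010 → 1  (bit 2 = 1)
position 0: 001 → 0  (bit 1 = 0)
position 10: 000 → 0  (bit 0 = 0)
bits b7..b0 = 00110100 = 52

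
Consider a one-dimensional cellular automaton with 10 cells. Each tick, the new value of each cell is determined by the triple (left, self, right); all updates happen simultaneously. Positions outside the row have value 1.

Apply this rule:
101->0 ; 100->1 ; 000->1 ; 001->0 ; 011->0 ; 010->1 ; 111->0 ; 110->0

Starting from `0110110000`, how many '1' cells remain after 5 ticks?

5

tick 1: 0000001110
tick 2: 1111100000
tick 3: 0000011110
tick 4: 1111000000
tick 5: 0000111110
count of 1: 5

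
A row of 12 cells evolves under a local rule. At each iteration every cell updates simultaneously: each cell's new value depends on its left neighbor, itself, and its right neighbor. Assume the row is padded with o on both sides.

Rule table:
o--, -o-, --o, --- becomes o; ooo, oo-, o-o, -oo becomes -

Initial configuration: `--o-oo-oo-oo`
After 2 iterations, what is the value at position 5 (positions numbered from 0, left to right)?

ooo---------
---ooooooooo
position 5 holds o

o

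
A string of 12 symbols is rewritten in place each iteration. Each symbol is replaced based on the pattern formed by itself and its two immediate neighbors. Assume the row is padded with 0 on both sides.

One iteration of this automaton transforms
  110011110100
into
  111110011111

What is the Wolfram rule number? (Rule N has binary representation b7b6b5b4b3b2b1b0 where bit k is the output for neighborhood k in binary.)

position 5: 111 → 0  (bit 7 = 0)
position 1: 110 → 1  (bit 6 = 1)
position 8: 101 → 1  (bit 5 = 1)
position 2: 100 → 1  (bit 4 = 1)
position 0: 011 → 1  (bit 3 = 1)
position 9: 010 → 1  (bit 2 = 1)
position 3: 001 → 1  (bit 1 = 1)
position 11: 000 → 1  (bit 0 = 1)
bits b7..b0 = 01111111 = 127

127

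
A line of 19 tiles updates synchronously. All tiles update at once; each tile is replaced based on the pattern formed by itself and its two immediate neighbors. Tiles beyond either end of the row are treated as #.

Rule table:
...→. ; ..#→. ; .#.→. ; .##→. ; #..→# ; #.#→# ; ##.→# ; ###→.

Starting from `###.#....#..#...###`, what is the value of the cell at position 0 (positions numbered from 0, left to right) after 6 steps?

..##.#....#..#.....
#..##.#....#..#....
##..##.#....#..#...
.##..##.#....#..#..
#.##..##.#....#..#.
##.##..##.#....#..#
position 0 holds #

#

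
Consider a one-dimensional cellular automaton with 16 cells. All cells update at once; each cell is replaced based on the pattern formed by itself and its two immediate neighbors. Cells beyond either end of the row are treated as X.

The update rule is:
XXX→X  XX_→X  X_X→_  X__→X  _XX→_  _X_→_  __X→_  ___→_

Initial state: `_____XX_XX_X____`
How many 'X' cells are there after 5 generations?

7

X_____X__X__X___
XX_____X__X__X__
XXX_____X__X__X_
XXXX_____X__X___
XXXXX_____X__X__
count of X: 7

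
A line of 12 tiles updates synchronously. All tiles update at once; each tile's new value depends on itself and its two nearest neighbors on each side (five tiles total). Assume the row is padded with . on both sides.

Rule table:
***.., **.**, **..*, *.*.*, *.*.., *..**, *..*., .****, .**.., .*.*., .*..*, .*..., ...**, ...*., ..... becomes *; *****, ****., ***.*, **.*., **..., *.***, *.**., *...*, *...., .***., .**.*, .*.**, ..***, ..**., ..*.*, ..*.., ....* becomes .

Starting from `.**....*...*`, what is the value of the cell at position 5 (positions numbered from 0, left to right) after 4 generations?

*.*...*.*.*.
.***.*.*****
*....*..*..*
.*..*.**.**.
position 5 holds .

.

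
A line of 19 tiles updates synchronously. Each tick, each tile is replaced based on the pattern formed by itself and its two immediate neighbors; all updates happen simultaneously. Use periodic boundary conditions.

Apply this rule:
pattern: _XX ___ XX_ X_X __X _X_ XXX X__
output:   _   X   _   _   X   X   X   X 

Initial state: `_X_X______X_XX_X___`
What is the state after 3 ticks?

_XXX_XXXX___XX___XX

XX_XXXXXXXX____XXXX
X___XXXXXX_XXXX_XXX
_XXX_XXXX___XX___XX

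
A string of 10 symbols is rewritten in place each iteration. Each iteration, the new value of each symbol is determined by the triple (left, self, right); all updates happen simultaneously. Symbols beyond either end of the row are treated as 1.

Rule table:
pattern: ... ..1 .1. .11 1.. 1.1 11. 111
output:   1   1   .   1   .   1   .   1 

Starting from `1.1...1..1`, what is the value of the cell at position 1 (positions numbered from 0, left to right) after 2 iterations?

iteration 1: .1..11..11
iteration 2: 1..11..111
position 1 holds .

.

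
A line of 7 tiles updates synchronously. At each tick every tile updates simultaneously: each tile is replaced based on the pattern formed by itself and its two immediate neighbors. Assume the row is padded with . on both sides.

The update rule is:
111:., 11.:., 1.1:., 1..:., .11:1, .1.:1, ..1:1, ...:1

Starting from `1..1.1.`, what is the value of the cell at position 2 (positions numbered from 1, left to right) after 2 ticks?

.

1.11.1.
1.1..1.
position 2 holds .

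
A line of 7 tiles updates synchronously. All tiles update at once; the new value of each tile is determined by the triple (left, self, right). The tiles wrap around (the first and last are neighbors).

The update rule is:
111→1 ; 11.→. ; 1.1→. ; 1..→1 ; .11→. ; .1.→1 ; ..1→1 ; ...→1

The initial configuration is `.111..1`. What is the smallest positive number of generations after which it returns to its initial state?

..1.111
111..1.
.1.111.
11..1.1
1.111..
1..1.11
.111..1

7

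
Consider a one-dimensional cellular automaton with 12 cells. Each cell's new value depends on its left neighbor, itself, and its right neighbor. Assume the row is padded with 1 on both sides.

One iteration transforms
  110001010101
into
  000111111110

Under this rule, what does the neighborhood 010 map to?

1

At position 5 the neighborhood is 010; the next row has 1 there.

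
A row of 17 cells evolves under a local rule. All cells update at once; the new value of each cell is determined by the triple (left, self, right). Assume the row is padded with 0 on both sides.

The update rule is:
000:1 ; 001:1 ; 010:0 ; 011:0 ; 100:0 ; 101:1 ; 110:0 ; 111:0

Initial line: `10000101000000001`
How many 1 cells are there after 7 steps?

00111010011111110
11000100100000000
00011001001111111
11100010010000000
00001100100111111
11110001001000000
00000110010011111
count of 1: 8

8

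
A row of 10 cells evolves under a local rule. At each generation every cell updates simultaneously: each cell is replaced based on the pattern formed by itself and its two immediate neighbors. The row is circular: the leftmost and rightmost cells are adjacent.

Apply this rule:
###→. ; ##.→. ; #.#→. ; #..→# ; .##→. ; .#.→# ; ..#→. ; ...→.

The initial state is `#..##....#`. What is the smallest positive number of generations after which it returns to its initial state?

10

.#...#....
.##..##...
...#...#..
...##..##.
.....#...#
#....##..#
.#.....#..
.##....##.
...#.....#
#..##....#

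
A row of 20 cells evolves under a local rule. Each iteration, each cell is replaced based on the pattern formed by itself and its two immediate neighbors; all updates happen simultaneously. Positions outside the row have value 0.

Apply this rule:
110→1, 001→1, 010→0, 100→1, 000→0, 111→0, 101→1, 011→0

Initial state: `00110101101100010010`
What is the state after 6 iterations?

10101010110101101101

iteration 1: 01011010110110101101
iteration 2: 10101101011011010110
iteration 3: 01010110101101101011
iteration 4: 10101011010110110101
iteration 5: 01010101101011011010
iteration 6: 10101010110101101101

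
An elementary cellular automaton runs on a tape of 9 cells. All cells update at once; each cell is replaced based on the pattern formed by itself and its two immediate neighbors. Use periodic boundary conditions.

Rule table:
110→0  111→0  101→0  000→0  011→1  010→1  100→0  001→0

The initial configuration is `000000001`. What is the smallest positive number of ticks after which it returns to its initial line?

1

tick 1: 000000001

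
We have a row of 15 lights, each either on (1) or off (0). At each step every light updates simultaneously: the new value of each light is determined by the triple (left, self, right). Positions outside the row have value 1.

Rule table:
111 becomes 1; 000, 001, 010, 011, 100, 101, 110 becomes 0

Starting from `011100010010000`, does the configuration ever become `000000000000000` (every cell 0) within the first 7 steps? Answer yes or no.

yes

001000000000000
000000000000000
all cells are 0 at step 2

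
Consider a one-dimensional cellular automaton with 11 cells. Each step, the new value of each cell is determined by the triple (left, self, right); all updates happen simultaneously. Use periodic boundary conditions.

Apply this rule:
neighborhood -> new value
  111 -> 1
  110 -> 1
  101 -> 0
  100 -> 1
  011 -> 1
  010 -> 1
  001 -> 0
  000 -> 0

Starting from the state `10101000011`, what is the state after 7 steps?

step 1: 10101100011
step 2: 10101110011
step 3: 10101111011
step 4: 10101111011  (fixed point — unchanged through step 7)

10101111011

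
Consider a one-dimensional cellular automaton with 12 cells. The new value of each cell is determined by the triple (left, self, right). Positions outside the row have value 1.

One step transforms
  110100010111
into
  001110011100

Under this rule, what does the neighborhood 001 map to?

At position 6 the neighborhood is 001; the next row has 0 there.

0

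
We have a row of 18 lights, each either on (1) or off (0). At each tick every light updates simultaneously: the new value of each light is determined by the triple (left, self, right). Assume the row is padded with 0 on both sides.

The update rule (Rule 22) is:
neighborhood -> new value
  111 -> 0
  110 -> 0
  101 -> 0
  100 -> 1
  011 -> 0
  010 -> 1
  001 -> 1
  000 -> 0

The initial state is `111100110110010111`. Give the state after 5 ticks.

tick 1: 000011000001110000
tick 2: 000100100010001000
tick 3: 001111110111011100
tick 4: 010000000000000010
tick 5: 111000000000000111

111000000000000111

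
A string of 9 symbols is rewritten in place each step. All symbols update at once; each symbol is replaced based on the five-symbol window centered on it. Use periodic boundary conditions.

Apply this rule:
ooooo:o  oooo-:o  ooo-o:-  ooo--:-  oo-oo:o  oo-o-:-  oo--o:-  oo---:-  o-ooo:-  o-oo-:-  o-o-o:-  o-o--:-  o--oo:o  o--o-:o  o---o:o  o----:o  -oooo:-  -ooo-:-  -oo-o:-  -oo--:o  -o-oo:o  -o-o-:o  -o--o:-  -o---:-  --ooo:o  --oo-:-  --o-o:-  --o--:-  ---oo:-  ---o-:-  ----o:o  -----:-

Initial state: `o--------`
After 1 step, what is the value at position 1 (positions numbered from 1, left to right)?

--o----o-
position 1 holds -

-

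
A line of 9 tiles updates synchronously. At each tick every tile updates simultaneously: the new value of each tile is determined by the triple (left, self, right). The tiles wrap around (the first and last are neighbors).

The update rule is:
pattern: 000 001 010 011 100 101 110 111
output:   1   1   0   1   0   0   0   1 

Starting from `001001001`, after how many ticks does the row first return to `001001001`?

3

010010010
100100100
001001001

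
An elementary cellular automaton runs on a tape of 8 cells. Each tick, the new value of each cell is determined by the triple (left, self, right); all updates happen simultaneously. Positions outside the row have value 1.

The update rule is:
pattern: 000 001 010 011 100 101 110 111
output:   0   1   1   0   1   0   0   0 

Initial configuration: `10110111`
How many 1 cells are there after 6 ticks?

00000000
10000001
01000010
01100110
00011000
10100101
count of 1: 4

4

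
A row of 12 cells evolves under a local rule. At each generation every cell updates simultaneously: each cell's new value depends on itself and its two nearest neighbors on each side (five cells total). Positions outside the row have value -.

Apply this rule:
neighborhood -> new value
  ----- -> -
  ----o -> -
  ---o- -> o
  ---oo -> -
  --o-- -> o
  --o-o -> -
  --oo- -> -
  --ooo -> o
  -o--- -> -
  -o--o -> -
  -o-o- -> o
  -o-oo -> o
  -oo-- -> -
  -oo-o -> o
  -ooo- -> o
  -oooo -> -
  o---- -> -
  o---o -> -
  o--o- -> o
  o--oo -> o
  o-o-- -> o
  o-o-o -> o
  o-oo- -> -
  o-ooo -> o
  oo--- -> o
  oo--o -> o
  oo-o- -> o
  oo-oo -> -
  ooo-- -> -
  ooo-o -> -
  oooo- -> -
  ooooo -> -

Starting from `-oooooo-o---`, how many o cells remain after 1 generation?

-o-----oo---
count of o: 3

3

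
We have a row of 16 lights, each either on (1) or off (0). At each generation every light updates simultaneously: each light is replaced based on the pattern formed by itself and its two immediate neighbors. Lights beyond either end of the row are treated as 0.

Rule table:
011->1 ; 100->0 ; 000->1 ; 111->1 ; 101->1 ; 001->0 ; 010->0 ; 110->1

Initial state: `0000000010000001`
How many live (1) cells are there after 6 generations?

1111111000111100
1111111010111101
1111111101111110
1111111111111110
1111111111111110  (fixed point — unchanged through generation 6)
count of 1: 15

15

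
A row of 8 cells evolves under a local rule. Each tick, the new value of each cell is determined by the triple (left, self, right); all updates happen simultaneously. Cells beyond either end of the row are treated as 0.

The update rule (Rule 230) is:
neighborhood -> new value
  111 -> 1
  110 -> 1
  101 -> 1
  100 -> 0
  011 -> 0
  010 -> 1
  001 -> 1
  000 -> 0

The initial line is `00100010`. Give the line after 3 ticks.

11111110

01100110
10101010
11111110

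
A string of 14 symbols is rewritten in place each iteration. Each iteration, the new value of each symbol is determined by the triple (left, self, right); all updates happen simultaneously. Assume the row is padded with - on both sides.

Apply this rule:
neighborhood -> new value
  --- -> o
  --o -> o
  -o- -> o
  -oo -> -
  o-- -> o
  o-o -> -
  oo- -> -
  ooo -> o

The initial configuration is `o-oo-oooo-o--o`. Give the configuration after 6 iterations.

oooo-oo---oo-o

iteration 1: o-----oo--oooo
iteration 2: oooooo--oo-oo-
iteration 3: -oooo-oo-----o
iteration 4: o-oo----oooooo
iteration 5: o---oooo-oooo-
iteration 6: oooo-oo---oo-o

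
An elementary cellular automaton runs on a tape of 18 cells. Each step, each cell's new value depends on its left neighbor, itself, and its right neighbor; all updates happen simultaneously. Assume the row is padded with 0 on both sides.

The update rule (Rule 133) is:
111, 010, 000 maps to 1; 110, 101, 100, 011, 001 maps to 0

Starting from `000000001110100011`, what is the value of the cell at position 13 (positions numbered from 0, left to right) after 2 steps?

step 1: 111111100100101000
step 2: 011111000100101011
position 13 holds 0

0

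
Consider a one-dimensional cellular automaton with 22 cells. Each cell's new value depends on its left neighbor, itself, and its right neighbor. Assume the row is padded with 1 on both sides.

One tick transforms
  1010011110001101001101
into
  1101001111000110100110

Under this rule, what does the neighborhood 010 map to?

At position 2 the neighborhood is 010; the next row has 0 there.

0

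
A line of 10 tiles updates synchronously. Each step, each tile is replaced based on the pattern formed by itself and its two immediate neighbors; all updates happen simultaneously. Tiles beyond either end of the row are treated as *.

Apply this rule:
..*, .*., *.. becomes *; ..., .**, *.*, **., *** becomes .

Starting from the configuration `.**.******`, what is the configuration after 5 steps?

...*..*...

step 1: ..........
step 2: *........*
step 3: .*......*.
step 4: .**....**.
step 5: ...*..*...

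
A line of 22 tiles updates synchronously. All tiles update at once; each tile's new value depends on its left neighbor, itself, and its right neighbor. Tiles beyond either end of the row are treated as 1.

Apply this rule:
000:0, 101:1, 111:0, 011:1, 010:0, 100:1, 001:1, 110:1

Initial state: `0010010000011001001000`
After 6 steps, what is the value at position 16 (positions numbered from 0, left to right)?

0

1101101000111110110101
0111110101100011111011
1100011011110110001110
0110111110011111011011
1111100011110001111110
0000110110011011000011
position 16 holds 0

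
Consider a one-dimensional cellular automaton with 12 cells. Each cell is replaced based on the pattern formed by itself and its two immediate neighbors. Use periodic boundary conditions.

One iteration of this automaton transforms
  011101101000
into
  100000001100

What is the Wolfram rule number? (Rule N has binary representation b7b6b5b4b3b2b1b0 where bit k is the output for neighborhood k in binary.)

22

position 2: 111 → 0  (bit 7 = 0)
position 3: 110 → 0  (bit 6 = 0)
position 4: 101 → 0  (bit 5 = 0)
position 9: 100 → 1  (bit 4 = 1)
position 1: 011 → 0  (bit 3 = 0)
position 8: 010 → 1  (bit 2 = 1)
position 0: 001 → 1  (bit 1 = 1)
position 10: 000 → 0  (bit 0 = 0)
bits b7..b0 = 00010110 = 22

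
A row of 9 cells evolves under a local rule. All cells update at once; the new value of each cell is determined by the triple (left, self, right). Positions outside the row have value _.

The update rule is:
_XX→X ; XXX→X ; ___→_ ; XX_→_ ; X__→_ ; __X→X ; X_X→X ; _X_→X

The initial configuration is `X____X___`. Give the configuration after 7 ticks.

X________

X___XX___
X__XX____
X_XX_____
XXX______
XX_______
X________
X________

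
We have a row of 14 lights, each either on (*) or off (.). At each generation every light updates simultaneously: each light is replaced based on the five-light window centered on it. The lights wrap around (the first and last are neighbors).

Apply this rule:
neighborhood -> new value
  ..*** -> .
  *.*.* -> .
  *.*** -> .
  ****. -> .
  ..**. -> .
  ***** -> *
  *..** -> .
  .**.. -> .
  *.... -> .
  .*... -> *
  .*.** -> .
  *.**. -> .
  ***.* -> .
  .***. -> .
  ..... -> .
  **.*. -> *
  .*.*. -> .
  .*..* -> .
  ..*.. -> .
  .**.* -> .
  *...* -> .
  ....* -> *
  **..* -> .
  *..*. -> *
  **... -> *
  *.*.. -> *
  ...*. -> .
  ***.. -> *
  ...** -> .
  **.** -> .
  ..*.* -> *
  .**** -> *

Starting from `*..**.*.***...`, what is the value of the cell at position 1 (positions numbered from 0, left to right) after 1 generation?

.....*....**..
position 1 holds .

.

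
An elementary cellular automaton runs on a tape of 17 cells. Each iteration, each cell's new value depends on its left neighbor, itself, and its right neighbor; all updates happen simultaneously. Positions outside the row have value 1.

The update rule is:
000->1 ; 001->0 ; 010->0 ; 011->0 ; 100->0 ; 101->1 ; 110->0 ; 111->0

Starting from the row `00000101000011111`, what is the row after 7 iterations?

01110010011000000
10000000000011110
00111111111000001
00000000000011100
01111111111000000
10000000000011110  (repeats iteration 2; period 4)
iteration 7: 00111111111000001

00111111111000001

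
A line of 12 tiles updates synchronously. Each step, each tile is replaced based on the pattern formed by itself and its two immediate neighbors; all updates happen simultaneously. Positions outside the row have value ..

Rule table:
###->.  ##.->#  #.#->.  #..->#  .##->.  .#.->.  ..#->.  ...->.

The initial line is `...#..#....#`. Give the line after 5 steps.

....#..#....
.....#..#...
......#..#..
.......#..#.
........#..#

........#..#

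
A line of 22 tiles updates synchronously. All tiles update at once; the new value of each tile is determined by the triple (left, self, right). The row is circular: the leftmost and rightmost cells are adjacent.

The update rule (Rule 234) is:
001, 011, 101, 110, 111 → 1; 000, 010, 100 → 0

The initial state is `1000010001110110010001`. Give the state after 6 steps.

1000100011111110100011
1001000111111111000111
1010001111111111001111
1100011111111111011111
1100111111111111111111
1101111111111111111111

1101111111111111111111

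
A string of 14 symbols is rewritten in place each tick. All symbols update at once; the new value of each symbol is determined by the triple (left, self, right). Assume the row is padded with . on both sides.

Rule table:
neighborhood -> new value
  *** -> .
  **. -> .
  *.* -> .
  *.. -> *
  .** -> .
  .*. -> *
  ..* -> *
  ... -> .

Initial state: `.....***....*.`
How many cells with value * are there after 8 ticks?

....*...*..***
...***.****...
..*........*..
.***......***.
*...*....*...*
**.***..***.**
......**......
.....*..*.....
count of *: 2

2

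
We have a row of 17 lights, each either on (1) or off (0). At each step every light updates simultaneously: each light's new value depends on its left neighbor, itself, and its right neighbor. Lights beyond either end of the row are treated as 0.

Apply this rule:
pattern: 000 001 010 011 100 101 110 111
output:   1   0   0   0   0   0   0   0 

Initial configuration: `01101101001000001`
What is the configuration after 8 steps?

00000000000011100
11111111111000001
00000000000011100  (repeats step 1; period 2)
step 8: 11111111111000001

11111111111000001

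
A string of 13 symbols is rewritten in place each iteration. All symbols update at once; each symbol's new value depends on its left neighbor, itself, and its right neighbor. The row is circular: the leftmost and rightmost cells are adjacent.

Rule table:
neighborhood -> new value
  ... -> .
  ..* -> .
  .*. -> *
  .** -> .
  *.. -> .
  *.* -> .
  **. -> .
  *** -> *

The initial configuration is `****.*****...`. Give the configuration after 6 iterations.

.**...***....
.......*.....
.......*.....  (fixed point — unchanged through iteration 6)

.......*.....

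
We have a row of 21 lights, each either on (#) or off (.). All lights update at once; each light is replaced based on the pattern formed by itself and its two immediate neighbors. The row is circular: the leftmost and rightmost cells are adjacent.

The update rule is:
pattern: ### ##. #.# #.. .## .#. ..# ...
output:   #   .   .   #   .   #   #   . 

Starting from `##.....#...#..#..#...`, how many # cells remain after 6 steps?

12

..#...###.#########.#
####.#.#...#######..#
###..#.##.#.#####.##.
.#.###....#..###.....
##..#.#..####.#.#....
..###.###.##..#.##..#
count of #: 12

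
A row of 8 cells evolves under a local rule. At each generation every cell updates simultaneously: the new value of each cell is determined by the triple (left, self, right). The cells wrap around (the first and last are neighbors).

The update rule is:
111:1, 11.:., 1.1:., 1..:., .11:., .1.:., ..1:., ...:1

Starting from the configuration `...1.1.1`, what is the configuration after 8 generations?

generation 1: .1......
generation 2: ...11111
generation 3: .1..111.
generation 4: .....1..
generation 5: 1111...1
generation 6: 111..1..
generation 7: .1......  (repeats generation 1; period 6)
generation 8: ...11111

...11111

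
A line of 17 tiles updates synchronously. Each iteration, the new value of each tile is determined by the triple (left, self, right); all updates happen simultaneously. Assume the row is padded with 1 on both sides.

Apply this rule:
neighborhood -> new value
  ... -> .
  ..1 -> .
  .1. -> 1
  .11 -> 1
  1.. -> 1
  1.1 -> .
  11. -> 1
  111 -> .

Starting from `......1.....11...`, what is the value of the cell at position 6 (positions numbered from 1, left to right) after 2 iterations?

.

iteration 1: 1.....11....111..
iteration 2: 11....111...1.11.
position 6 holds .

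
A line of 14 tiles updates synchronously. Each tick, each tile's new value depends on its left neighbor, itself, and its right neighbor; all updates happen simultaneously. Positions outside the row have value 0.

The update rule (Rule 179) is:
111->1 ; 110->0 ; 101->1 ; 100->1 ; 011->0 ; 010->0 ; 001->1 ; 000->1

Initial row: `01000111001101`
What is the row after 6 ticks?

01010101001101

tick 1: 10111010110010
tick 2: 01010101001101
tick 3: 10101010110010
tick 4: 01010101001101  (repeats tick 2; period 2)
tick 6: 01010101001101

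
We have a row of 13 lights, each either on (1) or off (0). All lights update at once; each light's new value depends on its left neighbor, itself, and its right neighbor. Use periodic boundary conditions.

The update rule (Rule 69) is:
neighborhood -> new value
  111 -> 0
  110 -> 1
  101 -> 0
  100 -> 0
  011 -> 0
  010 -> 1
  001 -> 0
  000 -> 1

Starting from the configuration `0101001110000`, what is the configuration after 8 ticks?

tick 1: 0101000010111
tick 2: 0101011010001
tick 3: 0101001010101
tick 4: 0101001010101  (fixed point — unchanged through tick 8)

0101001010101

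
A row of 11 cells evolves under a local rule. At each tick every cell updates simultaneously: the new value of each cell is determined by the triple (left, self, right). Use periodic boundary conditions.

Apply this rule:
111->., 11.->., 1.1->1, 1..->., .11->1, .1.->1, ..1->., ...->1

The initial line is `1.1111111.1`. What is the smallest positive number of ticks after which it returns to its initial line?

5

.11......11
11..1111.1.
1...1...111
..1.1.1.1..
1.1111111.1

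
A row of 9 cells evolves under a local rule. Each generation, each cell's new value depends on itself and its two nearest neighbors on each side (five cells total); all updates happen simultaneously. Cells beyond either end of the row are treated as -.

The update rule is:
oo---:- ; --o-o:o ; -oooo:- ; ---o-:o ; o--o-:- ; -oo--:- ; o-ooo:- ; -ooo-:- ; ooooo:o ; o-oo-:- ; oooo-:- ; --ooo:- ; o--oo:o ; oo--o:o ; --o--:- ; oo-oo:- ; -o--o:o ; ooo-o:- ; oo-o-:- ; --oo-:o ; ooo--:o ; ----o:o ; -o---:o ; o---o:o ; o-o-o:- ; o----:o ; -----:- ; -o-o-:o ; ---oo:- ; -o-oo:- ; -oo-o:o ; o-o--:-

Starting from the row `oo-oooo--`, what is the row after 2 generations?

o--ooooo-

oo----o-o
o--ooooo-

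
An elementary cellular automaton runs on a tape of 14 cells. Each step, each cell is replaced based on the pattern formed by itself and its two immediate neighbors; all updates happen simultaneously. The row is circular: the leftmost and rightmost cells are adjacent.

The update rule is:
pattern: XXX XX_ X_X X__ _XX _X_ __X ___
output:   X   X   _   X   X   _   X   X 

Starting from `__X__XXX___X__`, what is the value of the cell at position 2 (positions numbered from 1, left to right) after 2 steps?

XX_XXXXXXXX_XX
XX_XXXXXXXX_XX
position 2 holds X

X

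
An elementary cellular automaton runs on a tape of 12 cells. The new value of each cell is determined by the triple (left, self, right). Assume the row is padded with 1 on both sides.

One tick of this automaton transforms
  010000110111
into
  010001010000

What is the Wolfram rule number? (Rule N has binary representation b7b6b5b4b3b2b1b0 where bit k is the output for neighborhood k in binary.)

70

position 10: 111 → 0  (bit 7 = 0)
position 7: 110 → 1  (bit 6 = 1)
position 0: 101 → 0  (bit 5 = 0)
position 2: 100 → 0  (bit 4 = 0)
position 6: 011 → 0  (bit 3 = 0)
position 1: 010 → 1  (bit 2 = 1)
position 5: 001 → 1  (bit 1 = 1)
position 3: 000 → 0  (bit 0 = 0)
bits b7..b0 = 01000110 = 70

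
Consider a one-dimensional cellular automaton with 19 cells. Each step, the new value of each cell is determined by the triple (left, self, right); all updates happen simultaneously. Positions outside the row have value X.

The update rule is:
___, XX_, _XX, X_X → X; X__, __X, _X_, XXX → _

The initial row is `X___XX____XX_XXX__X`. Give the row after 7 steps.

_____X_X_X__XXXXXX_

X_X_XX_XX_XXXX_X__X
XX_XXXXXXXX__XX___X
_XXX______X__XX_X_X
XX_X_XXXX____XXX_XX
_XX_XX__X_XX_X_XXX_
XXXXXX___XXXX_XX_XX
_____X_X_X__XXXXXX_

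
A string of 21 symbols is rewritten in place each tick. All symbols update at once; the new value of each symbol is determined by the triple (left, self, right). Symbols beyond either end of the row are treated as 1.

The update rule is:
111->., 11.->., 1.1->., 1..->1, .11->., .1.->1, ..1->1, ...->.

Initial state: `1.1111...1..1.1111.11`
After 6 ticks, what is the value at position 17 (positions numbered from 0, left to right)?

tick 1: ......1.11111........
tick 2: 1....11......1......1
tick 3: .1..1..1....111....1.
tick 4: .11111111..1...1..11.
tick 5: .........1111.1111...
tick 6: 1.......1.........1.1
position 17 holds .

.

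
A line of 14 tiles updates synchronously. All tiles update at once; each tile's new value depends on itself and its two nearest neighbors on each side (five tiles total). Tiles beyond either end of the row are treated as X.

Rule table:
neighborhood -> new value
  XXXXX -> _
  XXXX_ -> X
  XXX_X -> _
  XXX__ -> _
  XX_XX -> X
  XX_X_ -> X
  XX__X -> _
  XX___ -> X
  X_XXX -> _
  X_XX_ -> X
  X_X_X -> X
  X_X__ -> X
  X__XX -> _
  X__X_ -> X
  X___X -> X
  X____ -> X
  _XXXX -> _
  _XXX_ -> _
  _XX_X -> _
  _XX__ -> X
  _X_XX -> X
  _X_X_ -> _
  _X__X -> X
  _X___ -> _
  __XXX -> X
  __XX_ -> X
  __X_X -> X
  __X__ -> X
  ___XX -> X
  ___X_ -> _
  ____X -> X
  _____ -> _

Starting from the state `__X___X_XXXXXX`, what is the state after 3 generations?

X_X_____X___X_

generation 1: _XX_X_XX______
generation 2: XX_XXXXXXX__XX
generation 3: X_X_____X___X_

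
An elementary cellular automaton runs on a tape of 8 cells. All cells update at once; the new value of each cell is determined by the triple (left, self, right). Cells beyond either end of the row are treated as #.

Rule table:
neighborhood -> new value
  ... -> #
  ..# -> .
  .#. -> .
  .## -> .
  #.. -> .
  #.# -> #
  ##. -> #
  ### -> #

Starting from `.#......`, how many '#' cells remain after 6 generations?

4

#..####.
#...####
#.#..###
##....##
##.##..#
###.#...
count of #: 4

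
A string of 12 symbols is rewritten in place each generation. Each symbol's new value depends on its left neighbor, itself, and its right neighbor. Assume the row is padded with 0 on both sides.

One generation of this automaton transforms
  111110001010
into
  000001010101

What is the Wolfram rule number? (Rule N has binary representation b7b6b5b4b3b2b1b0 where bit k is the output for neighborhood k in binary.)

50

position 1: 111 → 0  (bit 7 = 0)
position 4: 110 → 0  (bit 6 = 0)
position 9: 101 → 1  (bit 5 = 1)
position 5: 100 → 1  (bit 4 = 1)
position 0: 011 → 0  (bit 3 = 0)
position 8: 010 → 0  (bit 2 = 0)
position 7: 001 → 1  (bit 1 = 1)
position 6: 000 → 0  (bit 0 = 0)
bits b7..b0 = 00110010 = 50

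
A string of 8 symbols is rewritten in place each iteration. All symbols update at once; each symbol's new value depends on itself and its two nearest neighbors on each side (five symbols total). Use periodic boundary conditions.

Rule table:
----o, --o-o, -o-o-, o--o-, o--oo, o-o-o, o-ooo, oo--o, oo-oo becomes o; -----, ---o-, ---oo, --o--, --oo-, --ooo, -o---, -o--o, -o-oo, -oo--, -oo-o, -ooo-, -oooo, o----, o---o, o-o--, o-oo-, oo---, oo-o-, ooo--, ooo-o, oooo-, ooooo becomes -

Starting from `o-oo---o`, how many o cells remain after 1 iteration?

-o------
count of o: 1

1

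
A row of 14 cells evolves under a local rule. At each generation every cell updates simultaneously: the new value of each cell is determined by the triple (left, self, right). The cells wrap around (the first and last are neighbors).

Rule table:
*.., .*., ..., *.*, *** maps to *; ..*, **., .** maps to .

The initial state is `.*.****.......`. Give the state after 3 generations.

.**.**.*******
*..*..*.*****.
**.**.**.***.*

**.**.**.***.*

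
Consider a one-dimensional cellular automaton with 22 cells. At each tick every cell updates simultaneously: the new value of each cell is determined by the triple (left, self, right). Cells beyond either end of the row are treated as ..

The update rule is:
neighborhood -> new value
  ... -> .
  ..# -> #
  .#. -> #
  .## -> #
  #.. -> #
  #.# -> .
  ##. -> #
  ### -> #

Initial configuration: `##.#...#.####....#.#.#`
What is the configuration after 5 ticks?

tick 1: ##.##.##.#####..##.#.#
tick 2: ##.##.##.#########.#.#
tick 3: ##.##.##.#########.#.#  (fixed point — unchanged through tick 5)

##.##.##.#########.#.#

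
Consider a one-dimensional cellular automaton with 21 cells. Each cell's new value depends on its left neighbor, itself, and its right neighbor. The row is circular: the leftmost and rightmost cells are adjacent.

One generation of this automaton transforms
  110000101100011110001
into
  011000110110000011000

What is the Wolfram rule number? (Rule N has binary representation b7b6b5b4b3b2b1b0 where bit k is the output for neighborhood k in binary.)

116

position 0: 111 → 0  (bit 7 = 0)
position 1: 110 → 1  (bit 6 = 1)
position 7: 101 → 1  (bit 5 = 1)
position 2: 100 → 1  (bit 4 = 1)
position 8: 011 → 0  (bit 3 = 0)
position 6: 010 → 1  (bit 2 = 1)
position 5: 001 → 0  (bit 1 = 0)
position 3: 000 → 0  (bit 0 = 0)
bits b7..b0 = 01110100 = 116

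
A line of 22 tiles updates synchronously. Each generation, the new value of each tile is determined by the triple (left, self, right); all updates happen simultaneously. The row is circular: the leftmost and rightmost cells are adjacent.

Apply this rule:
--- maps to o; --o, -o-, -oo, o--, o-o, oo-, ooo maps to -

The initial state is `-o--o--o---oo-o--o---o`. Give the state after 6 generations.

oooooooo---ooooooo---o

generation 1: ---------o---------o--
generation 2: oooooooo---ooooooo---o
generation 3: ---------o---------o--  (repeats generation 1; period 2)
generation 6: oooooooo---ooooooo---o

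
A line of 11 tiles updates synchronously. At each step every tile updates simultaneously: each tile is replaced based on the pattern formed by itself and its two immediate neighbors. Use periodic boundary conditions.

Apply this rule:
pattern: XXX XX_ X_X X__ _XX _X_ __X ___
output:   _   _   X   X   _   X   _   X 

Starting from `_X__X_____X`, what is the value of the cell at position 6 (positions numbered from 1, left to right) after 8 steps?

_

XXX_XXXXX_X
___X_____X_
XX_XXXXX_XX
__X_____X__
X_XXXXX_XXX
_X_____X___
_XXXXX_XXXX
X_____X____
position 6 holds _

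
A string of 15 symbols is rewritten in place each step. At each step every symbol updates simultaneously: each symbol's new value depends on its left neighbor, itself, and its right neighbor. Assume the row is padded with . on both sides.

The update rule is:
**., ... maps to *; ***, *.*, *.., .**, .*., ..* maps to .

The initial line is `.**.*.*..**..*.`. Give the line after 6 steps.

*...*.....*.*..

step 1: ..*.......*....
step 2: *...*****...***
step 3: ..*.....*.*...*
step 4: *...***.....*..
step 5: ..*...*.***...*
step 6: *...*.....*.*..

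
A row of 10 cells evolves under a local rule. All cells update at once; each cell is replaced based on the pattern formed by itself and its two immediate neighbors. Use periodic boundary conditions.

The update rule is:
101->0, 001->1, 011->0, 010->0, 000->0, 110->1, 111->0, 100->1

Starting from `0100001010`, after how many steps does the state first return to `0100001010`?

step 1: 1010010001
step 2: 1001101010
step 3: 0110100000
step 4: 1010010000
step 5: 0001101001
step 6: 1010100110
step 7: 0000011010
step 8: 0000101001
step 9: 1001000110
step 10: 0110101010
step 11: 1010000001
step 12: 1001000010
step 13: 0110100100
step 14: 1010011010
step 15: 0001101000
step 16: 0010100100
step 17: 0100011010
step 18: 1010101001
step 19: 1000000110
step 20: 0100001010

20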